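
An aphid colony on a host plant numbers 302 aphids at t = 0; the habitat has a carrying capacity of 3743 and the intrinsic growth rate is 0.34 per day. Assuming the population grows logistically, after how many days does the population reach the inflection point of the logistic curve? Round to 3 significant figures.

Logistic growth is fastest at N = K/2 = 1871.5.
A = (K − N₀)/N₀ = 11.394. Set K/(1 + A·e^(−rt)) = K/2 → A·e^(−rt) = 1.
e^(−0.34t) = 1/11.394 = 0.0877652, so t = ln(11.394)/0.34 = 2.4331/0.34 = 7.1561.

7.16 days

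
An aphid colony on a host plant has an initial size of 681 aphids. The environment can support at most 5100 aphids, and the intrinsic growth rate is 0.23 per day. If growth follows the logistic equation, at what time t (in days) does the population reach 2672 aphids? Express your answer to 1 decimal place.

A = (K − N₀)/N₀ = (5100 − 681)/681 = 6.489.
Solve 5100/(1 + 6.489·e^(−0.23t)) = 2672: 1 + 6.489·e^(−0.23t) = 1.9087, so e^(−0.23t) = 0.140035.
−0.23·t = ln(0.140035) = -1.9659, so t = 1.9659/0.23 = 8.5472.

8.5 days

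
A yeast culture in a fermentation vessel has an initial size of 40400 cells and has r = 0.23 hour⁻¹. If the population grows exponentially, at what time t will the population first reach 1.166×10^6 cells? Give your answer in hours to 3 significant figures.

Set N₀·e^(rt) = 1.166×10^6: e^(0.23·t) = 1.166×10^6/40400 = 28.861.
0.23·t = ln(28.861) = 3.3625, so t = 3.3625/0.23 = 14.62.

14.6 hours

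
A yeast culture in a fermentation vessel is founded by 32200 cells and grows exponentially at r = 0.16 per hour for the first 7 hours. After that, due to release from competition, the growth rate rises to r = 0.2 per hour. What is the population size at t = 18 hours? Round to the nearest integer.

Phase 1: N(7) = 32200·e^(0.16×7) = 32200·e^1.12 = 98688.3.
Phase 2 runs for 18 − 7 = 11 hours at r = 0.2.
N(18) = 98688.3·e^(0.2×11) = 98688.3·e^2.2 = 890663.

890663 cells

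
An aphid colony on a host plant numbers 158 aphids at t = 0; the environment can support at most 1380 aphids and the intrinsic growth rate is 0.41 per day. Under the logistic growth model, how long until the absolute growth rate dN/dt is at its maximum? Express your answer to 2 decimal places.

Logistic growth is fastest at N = K/2 = 690.
A = (K − N₀)/N₀ = 7.7342. Set K/(1 + A·e^(−rt)) = K/2 → A·e^(−rt) = 1.
e^(−0.41t) = 1/7.7342 = 0.129296, so t = ln(7.7342)/0.41 = 2.0456/0.41 = 4.9894.

4.99 days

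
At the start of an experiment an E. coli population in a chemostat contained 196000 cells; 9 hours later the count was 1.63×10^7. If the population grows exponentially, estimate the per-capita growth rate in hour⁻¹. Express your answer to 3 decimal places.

From N(t) = N₀·e^(rt): e^(r·9) = 1.63×10^7/196000 = 83.163.
r·9 = ln(83.163) = 4.4208, so r = 4.4208/9 = 0.4912.

0.491 per hour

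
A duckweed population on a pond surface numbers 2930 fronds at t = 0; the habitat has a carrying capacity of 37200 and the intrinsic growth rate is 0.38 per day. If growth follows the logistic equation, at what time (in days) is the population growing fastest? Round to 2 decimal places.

Logistic growth is fastest at N = K/2 = 18600.
A = (K − N₀)/N₀ = 11.696. Set K/(1 + A·e^(−rt)) = K/2 → A·e^(−rt) = 1.
e^(−0.38t) = 1/11.696 = 0.0854975, so t = ln(11.696)/0.38 = 2.4593/0.38 = 6.4718.

6.47 days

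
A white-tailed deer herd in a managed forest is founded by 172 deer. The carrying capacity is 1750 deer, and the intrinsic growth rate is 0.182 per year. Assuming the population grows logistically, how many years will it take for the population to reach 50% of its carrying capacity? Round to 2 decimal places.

A = (K − N₀)/N₀ = (1750 − 172)/172 = 9.1744.
Solve 1750/(1 + 9.1744·e^(−0.182t)) = 875: 1 + 9.1744·e^(−0.182t) = 2, so e^(−0.182t) = 0.108999.
−0.182·t = ln(0.108999) = -2.2164, so t = 2.2164/0.182 = 12.178.

12.18 years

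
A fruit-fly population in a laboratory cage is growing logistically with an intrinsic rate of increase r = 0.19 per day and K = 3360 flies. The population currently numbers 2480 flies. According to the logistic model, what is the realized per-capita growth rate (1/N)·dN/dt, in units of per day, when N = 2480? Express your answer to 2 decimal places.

0.05 per day

(1/N)·dN/dt = r(1 − N/K) = 0.19 × (1 − 2480/3360).
= 0.19 × 0.2619 = 0.049762.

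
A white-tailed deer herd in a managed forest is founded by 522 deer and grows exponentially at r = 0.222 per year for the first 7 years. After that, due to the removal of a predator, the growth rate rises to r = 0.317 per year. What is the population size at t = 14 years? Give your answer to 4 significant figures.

Phase 1: N(7) = 522·e^(0.222×7) = 522·e^1.554 = 2469.24.
Phase 2 runs for 14 − 7 = 7 years at r = 0.317.
N(14) = 2469.24·e^(0.317×7) = 2469.24·e^2.219 = 22712.4.

22710 deer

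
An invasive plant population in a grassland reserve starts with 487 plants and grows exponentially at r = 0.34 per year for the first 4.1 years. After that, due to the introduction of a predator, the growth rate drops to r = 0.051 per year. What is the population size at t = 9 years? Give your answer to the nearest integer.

2520 plants

Phase 1: N(4.1) = 487·e^(0.34×4.1) = 487·e^1.394 = 1963.07.
Phase 2 runs for 9 − 4.1 = 4.9 years at r = 0.051.
N(9) = 1963.07·e^(0.051×4.9) = 1963.07·e^0.2499 = 2520.38.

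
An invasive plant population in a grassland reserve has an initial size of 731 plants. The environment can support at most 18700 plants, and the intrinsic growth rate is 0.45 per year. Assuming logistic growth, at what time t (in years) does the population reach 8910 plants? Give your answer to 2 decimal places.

6.91 years

A = (K − N₀)/N₀ = (18700 − 731)/731 = 24.581.
Solve 18700/(1 + 24.581·e^(−0.45t)) = 8910: 1 + 24.581·e^(−0.45t) = 2.0988, so e^(−0.45t) = 0.0446991.
−0.45·t = ln(0.0446991) = -3.1078, so t = 3.1078/0.45 = 6.9062.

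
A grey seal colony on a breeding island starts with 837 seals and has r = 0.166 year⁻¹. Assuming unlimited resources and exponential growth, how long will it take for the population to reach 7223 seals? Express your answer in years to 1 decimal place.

13.0 years

Set N₀·e^(rt) = 7223: e^(0.166·t) = 7223/837 = 8.6296.
0.166·t = ln(8.6296) = 2.1552, so t = 2.1552/0.166 = 12.983.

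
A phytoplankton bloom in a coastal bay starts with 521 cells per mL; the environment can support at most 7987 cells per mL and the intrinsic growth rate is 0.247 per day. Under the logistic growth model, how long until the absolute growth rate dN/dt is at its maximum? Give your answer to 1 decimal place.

Logistic growth is fastest at N = K/2 = 3993.5.
A = (K − N₀)/N₀ = 14.33. Set K/(1 + A·e^(−rt)) = K/2 → A·e^(−rt) = 1.
e^(−0.247t) = 1/14.33 = 0.069783, so t = ln(14.33)/0.247 = 2.6624/0.247 = 10.779.

10.8 days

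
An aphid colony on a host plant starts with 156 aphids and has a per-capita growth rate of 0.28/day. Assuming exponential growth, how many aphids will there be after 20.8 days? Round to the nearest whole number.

52778 aphids

N(t) = N₀·e^(rt) = 156 × e^(0.28×20.8) = 156 × e^5.824.
e^5.824 ≈ 338.32, so N ≈ 156 × 338.32 = 52778.3.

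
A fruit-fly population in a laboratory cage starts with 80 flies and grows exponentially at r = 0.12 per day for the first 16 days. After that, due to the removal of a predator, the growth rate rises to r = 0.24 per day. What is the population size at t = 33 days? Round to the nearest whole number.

Phase 1: N(16) = 80·e^(0.12×16) = 80·e^1.92 = 545.677.
Phase 2 runs for 33 − 16 = 17 days at r = 0.24.
N(33) = 545.677·e^(0.24×17) = 545.677·e^4.08 = 32274.3.

32274 flies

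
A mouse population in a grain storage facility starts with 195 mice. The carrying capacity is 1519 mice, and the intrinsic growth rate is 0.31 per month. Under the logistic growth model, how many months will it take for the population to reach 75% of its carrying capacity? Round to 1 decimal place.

9.7 months

A = (K − N₀)/N₀ = (1519 − 195)/195 = 6.7897.
Solve 1519/(1 + 6.7897·e^(−0.31t)) = 1139.25: 1 + 6.7897·e^(−0.31t) = 1.3333, so e^(−0.31t) = 0.0490937.
−0.31·t = ln(0.0490937) = -3.014, so t = 3.014/0.31 = 9.7227.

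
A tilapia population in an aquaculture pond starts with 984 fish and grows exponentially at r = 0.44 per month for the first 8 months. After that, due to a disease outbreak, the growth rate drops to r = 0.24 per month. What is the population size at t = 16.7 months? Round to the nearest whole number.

268237 fish

Phase 1: N(8) = 984·e^(0.44×8) = 984·e^3.52 = 33243.9.
Phase 2 runs for 16.7 − 8 = 8.7 months at r = 0.24.
N(16.7) = 33243.9·e^(0.24×8.7) = 33243.9·e^2.088 = 268237.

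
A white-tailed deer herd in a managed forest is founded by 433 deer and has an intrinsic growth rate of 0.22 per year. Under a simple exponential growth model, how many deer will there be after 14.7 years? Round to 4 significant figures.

N(t) = N₀·e^(rt) = 433 × e^(0.22×14.7) = 433 × e^3.234.
e^3.234 ≈ 25.381, so N ≈ 433 × 25.381 = 10990.

10990 deer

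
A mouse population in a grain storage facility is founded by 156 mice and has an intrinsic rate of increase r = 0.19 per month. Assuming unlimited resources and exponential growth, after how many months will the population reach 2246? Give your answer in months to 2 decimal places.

14.04 months

Set N₀·e^(rt) = 2246: e^(0.19·t) = 2246/156 = 14.397.
0.19·t = ln(14.397) = 2.6671, so t = 2.6671/0.19 = 14.037.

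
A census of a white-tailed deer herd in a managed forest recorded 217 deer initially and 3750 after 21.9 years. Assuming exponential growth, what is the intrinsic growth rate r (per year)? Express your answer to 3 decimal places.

0.130 per year

From N(t) = N₀·e^(rt): e^(r·21.9) = 3750/217 = 17.281.
r·21.9 = ln(17.281) = 2.8496, so r = 2.8496/21.9 = 0.13012.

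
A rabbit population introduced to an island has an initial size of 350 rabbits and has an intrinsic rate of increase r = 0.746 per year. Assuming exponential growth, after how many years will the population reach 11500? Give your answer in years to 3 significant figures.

4.68 years

Set N₀·e^(rt) = 11500: e^(0.746·t) = 11500/350 = 32.857.
0.746·t = ln(32.857) = 3.4922, so t = 3.4922/0.746 = 4.6812.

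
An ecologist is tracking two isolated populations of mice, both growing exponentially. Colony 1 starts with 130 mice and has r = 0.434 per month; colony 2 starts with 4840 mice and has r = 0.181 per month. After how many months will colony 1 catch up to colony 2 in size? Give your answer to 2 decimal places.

Set 130·e^(0.434t) = 4840·e^(0.181t).
e^((0.434 − 0.181)t) = 4840/130 → e^(0.253·t) = 37.231.
0.253·t = ln(37.231) = 3.6171, so t = 3.6171/0.253 = 14.297.

14.30 months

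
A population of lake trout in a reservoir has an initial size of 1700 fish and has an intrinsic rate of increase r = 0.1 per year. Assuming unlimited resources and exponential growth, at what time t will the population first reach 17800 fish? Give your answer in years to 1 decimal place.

23.5 years

Set N₀·e^(rt) = 17800: e^(0.1·t) = 17800/1700 = 10.471.
0.1·t = ln(10.471) = 2.3486, so t = 2.3486/0.1 = 23.486.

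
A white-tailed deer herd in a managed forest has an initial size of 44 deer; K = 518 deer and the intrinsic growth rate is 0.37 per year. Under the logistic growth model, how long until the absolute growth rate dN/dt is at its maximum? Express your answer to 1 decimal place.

6.4 years

Logistic growth is fastest at N = K/2 = 259.
A = (K − N₀)/N₀ = 10.773. Set K/(1 + A·e^(−rt)) = K/2 → A·e^(−rt) = 1.
e^(−0.37t) = 1/10.773 = 0.092827, so t = ln(10.773)/0.37 = 2.377/0.37 = 6.4244.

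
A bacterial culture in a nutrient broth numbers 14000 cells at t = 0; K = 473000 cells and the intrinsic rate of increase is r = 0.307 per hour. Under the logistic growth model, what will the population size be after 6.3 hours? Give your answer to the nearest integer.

A = (K − N₀)/N₀ = (473000 − 14000)/14000 = 32.786.
N(t) = K/(1 + A·e^(−rt)) = 473000/(1 + 32.786×e^(−0.307×6.3)).
e^(−1.934) = 0.14455; denominator = 1 + 32.786×0.14455 = 5.7393.
N = 473000/5.7393 = 82414.

82414 cells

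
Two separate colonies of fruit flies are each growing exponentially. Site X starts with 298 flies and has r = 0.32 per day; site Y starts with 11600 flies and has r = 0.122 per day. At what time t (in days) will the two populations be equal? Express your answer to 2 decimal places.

Set 298·e^(0.32t) = 11600·e^(0.122t).
e^((0.32 − 0.122)t) = 11600/298 → e^(0.198·t) = 38.926.
0.198·t = ln(38.926) = 3.6617, so t = 3.6617/0.198 = 18.493.

18.49 days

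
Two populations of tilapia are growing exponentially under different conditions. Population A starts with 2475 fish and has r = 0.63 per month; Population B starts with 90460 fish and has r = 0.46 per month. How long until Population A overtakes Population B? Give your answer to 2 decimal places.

21.17 months

Set 2475·e^(0.63t) = 90460·e^(0.46t).
e^((0.63 − 0.46)t) = 90460/2475 → e^(0.17·t) = 36.549.
0.17·t = ln(36.549) = 3.5987, so t = 3.5987/0.17 = 21.169.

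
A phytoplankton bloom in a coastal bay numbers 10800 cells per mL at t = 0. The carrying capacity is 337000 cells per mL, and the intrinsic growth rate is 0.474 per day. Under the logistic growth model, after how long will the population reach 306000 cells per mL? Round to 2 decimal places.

12.02 days

A = (K − N₀)/N₀ = (337000 − 10800)/10800 = 30.204.
Solve 337000/(1 + 30.204·e^(−0.474t)) = 306000: 1 + 30.204·e^(−0.474t) = 1.1013, so e^(−0.474t) = 0.00335413.
−0.474·t = ln(0.00335413) = -5.6976, so t = 5.6976/0.474 = 12.02.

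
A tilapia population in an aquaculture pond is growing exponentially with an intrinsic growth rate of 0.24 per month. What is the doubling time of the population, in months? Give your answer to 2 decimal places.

Doubling time t_d = ln(2)/r = 0.6931/0.24 = 2.8881.

2.89 months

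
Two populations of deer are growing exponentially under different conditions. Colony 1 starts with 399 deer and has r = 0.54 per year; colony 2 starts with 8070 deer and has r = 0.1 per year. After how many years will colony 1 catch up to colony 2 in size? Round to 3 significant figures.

6.83 years

Set 399·e^(0.54t) = 8070·e^(0.1t).
e^((0.54 − 0.1)t) = 8070/399 → e^(0.44·t) = 20.226.
0.44·t = ln(20.226) = 3.0069, so t = 3.0069/0.44 = 6.834.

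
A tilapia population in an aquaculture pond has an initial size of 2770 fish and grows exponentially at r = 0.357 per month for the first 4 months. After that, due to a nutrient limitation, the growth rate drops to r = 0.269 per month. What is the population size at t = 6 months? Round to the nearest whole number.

Phase 1: N(4) = 2770·e^(0.357×4) = 2770·e^1.428 = 11551.9.
Phase 2 runs for 6 − 4 = 2 months at r = 0.269.
N(6) = 11551.9·e^(0.269×2) = 11551.9·e^0.538 = 19783.5.

19783 fish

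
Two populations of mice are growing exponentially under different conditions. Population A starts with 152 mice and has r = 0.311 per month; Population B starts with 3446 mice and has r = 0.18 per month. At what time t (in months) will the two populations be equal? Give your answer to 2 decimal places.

Set 152·e^(0.311t) = 3446·e^(0.18t).
e^((0.311 − 0.18)t) = 3446/152 → e^(0.131·t) = 22.671.
0.131·t = ln(22.671) = 3.1211, so t = 3.1211/0.131 = 23.825.

23.83 months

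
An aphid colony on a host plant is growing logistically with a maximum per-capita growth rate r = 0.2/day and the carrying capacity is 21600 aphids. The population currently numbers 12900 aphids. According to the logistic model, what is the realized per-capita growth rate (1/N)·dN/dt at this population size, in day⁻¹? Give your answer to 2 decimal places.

0.08 per day

(1/N)·dN/dt = r(1 − N/K) = 0.2 × (1 − 12900/21600).
= 0.2 × 0.40278 = 0.080556.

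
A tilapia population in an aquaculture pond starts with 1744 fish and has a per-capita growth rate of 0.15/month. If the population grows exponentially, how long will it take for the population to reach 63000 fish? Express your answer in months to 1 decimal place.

23.9 months

Set N₀·e^(rt) = 63000: e^(0.15·t) = 63000/1744 = 36.124.
0.15·t = ln(36.124) = 3.587, so t = 3.587/0.15 = 23.913.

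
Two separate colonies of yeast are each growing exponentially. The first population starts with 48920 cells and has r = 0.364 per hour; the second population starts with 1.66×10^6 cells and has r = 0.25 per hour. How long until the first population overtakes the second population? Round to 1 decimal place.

Set 48920·e^(0.364t) = 1.66×10^6·e^(0.25t).
e^((0.364 − 0.25)t) = 1.66×10^6/48920 → e^(0.114·t) = 33.933.
0.114·t = ln(33.933) = 3.5244, so t = 3.5244/0.114 = 30.916.

30.9 hours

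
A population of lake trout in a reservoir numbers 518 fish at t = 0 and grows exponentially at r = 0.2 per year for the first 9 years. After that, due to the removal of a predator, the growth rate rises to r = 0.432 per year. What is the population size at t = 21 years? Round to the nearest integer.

559039 fish

Phase 1: N(9) = 518·e^(0.2×9) = 518·e^1.8 = 3133.72.
Phase 2 runs for 21 − 9 = 12 years at r = 0.432.
N(21) = 3133.72·e^(0.432×12) = 3133.72·e^5.184 = 559039.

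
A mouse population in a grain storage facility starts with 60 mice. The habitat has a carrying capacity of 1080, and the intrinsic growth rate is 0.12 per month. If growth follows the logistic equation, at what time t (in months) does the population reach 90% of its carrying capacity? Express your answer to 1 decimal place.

41.9 months

A = (K − N₀)/N₀ = (1080 − 60)/60 = 17.
Solve 1080/(1 + 17·e^(−0.12t)) = 972: 1 + 17·e^(−0.12t) = 1.1111, so e^(−0.12t) = 0.00653595.
−0.12·t = ln(0.00653595) = -5.0304, so t = 5.0304/0.12 = 41.92.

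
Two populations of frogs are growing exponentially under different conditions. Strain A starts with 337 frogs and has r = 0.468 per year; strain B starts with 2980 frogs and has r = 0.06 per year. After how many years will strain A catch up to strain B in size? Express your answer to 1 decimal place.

5.3 years

Set 337·e^(0.468t) = 2980·e^(0.06t).
e^((0.468 − 0.06)t) = 2980/337 → e^(0.408·t) = 8.8427.
0.408·t = ln(8.8427) = 2.1796, so t = 2.1796/0.408 = 5.3421.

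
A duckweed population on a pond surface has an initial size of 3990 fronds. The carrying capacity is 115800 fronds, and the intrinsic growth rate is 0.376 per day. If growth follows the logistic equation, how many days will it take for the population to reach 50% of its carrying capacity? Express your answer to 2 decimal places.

8.86 days

A = (K − N₀)/N₀ = (115800 − 3990)/3990 = 28.023.
Solve 115800/(1 + 28.023·e^(−0.376t)) = 57900: 1 + 28.023·e^(−0.376t) = 2, so e^(−0.376t) = 0.0356855.
−0.376·t = ln(0.0356855) = -3.333, so t = 3.333/0.376 = 8.8644.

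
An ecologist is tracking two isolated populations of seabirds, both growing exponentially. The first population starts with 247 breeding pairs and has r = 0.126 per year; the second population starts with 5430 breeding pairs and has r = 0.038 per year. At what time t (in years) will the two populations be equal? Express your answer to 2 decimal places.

Set 247·e^(0.126t) = 5430·e^(0.038t).
e^((0.126 − 0.038)t) = 5430/247 → e^(0.088·t) = 21.984.
0.088·t = ln(21.984) = 3.0903, so t = 3.0903/0.088 = 35.117.

35.12 years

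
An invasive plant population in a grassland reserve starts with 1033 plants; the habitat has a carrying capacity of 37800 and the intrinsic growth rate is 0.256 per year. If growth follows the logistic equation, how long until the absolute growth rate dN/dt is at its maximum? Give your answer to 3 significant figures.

Logistic growth is fastest at N = K/2 = 18900.
A = (K − N₀)/N₀ = 35.592. Set K/(1 + A·e^(−rt)) = K/2 → A·e^(−rt) = 1.
e^(−0.256t) = 1/35.592 = 0.0280958, so t = ln(35.592)/0.256 = 3.5721/0.256 = 13.954.

14.0 years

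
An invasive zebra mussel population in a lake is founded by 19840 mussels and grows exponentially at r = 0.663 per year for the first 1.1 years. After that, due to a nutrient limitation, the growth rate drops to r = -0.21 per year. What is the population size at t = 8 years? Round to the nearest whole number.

Phase 1: N(1.1) = 19840·e^(0.663×1.1) = 19840·e^0.7293 = 41140.8.
Phase 2 runs for 8 − 1.1 = 6.9 years at r = -0.21.
N(8) = 41140.8·e^(-0.21×6.9) = 41140.8·e^-1.449 = 9660.06.

9660 mussels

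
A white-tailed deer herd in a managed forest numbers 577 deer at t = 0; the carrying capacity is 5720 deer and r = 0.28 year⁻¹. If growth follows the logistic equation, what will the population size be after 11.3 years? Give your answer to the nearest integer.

A = (K − N₀)/N₀ = (5720 − 577)/577 = 8.9133.
N(t) = K/(1 + A·e^(−rt)) = 5720/(1 + 8.9133×e^(−0.28×11.3)).
e^(−3.164) = 0.042256; denominator = 1 + 8.9133×0.042256 = 1.3766.
N = 5720/1.3766 = 4155.03.

4155 deer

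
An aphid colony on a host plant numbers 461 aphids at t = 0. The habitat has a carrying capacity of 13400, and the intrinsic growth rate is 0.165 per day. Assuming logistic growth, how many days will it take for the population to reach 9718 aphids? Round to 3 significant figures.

26.1 days

A = (K − N₀)/N₀ = (13400 − 461)/461 = 28.067.
Solve 13400/(1 + 28.067·e^(−0.165t)) = 9718: 1 + 28.067·e^(−0.165t) = 1.3789, so e^(−0.165t) = 0.0134992.
−0.165·t = ln(0.0134992) = -4.3051, so t = 4.3051/0.165 = 26.092.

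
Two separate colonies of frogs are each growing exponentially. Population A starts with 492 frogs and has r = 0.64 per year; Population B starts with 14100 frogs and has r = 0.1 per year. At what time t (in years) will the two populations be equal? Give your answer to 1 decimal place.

Set 492·e^(0.64t) = 14100·e^(0.1t).
e^((0.64 − 0.1)t) = 14100/492 → e^(0.54·t) = 28.659.
0.54·t = ln(28.659) = 3.3555, so t = 3.3555/0.54 = 6.2138.

6.2 years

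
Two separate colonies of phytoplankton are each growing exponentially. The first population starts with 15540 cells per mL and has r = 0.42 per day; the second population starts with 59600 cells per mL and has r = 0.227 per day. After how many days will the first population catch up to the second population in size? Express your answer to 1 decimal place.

Set 15540·e^(0.42t) = 59600·e^(0.227t).
e^((0.42 − 0.227)t) = 59600/15540 → e^(0.193·t) = 3.8353.
0.193·t = ln(3.8353) = 1.3442, so t = 1.3442/0.193 = 6.965.

7.0 days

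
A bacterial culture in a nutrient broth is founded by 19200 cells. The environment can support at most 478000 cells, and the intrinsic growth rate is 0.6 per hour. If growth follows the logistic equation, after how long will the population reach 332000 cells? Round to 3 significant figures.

A = (K − N₀)/N₀ = (478000 − 19200)/19200 = 23.896.
Solve 478000/(1 + 23.896·e^(−0.6t)) = 332000: 1 + 23.896·e^(−0.6t) = 1.4398, so e^(−0.6t) = 0.0184032.
−0.6·t = ln(0.0184032) = -3.9952, so t = 3.9952/0.6 = 6.6587.

6.66 hours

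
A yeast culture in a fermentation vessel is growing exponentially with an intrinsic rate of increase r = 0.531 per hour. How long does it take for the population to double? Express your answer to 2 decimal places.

Doubling time t_d = ln(2)/r = 0.6931/0.531 = 1.3054.

1.31 hours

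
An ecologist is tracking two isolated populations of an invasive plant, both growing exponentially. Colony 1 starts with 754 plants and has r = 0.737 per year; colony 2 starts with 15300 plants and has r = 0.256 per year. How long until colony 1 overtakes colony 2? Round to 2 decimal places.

Set 754·e^(0.737t) = 15300·e^(0.256t).
e^((0.737 − 0.256)t) = 15300/754 → e^(0.481·t) = 20.292.
0.481·t = ln(20.292) = 3.0102, so t = 3.0102/0.481 = 6.2582.

6.26 years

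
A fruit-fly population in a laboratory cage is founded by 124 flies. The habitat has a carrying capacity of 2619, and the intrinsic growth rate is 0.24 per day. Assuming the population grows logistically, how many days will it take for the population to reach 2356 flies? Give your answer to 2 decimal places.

A = (K − N₀)/N₀ = (2619 − 124)/124 = 20.121.
Solve 2619/(1 + 20.121·e^(−0.24t)) = 2356: 1 + 20.121·e^(−0.24t) = 1.1116, so e^(−0.24t) = 0.00554794.
−0.24·t = ln(0.00554794) = -5.1943, so t = 5.1943/0.24 = 21.643.

21.64 days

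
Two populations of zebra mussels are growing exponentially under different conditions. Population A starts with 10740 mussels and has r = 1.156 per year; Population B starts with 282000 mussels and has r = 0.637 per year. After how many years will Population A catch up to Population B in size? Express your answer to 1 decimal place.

Set 10740·e^(1.156t) = 282000·e^(0.637t).
e^((1.156 − 0.637)t) = 282000/10740 → e^(0.519·t) = 26.257.
0.519·t = ln(26.257) = 3.2679, so t = 3.2679/0.519 = 6.2966.

6.3 years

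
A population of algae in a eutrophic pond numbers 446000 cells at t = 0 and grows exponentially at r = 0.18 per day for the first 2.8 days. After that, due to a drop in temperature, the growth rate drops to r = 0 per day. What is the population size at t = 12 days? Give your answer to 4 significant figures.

Phase 1: N(2.8) = 446000·e^(0.18×2.8) = 446000·e^0.504 = 738277.
Phase 2 runs for 12 − 2.8 = 9.2 days at r = 0.
N(12) = 738277·e^(0×9.2) = 738277·e^0 = 738277.

738300 cells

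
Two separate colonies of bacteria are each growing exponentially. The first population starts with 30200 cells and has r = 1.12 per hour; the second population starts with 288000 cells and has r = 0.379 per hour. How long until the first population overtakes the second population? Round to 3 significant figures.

3.04 hours

Set 30200·e^(1.12t) = 288000·e^(0.379t).
e^((1.12 − 0.379)t) = 288000/30200 → e^(0.741·t) = 9.5364.
0.741·t = ln(9.5364) = 2.2551, so t = 2.2551/0.741 = 3.0433.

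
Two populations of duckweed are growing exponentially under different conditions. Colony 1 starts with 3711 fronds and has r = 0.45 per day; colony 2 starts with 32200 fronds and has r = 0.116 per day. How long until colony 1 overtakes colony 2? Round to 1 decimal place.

Set 3711·e^(0.45t) = 32200·e^(0.116t).
e^((0.45 − 0.116)t) = 32200/3711 → e^(0.334·t) = 8.6769.
0.334·t = ln(8.6769) = 2.1607, so t = 2.1607/0.334 = 6.4691.

6.5 days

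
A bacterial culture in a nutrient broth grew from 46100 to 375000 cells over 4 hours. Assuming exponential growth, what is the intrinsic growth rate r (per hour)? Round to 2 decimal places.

0.52 per hour

From N(t) = N₀·e^(rt): e^(r·4) = 375000/46100 = 8.1345.
r·4 = ln(8.1345) = 2.0961, so r = 2.0961/4 = 0.52403.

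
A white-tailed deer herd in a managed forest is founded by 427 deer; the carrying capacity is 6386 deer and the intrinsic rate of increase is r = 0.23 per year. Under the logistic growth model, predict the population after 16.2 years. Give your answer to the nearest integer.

A = (K − N₀)/N₀ = (6386 − 427)/427 = 13.956.
N(t) = K/(1 + A·e^(−rt)) = 6386/(1 + 13.956×e^(−0.23×16.2)).
e^(−3.726) = 0.024089; denominator = 1 + 13.956×0.024089 = 1.3362.
N = 6386/1.3362 = 4779.32.

4779 deer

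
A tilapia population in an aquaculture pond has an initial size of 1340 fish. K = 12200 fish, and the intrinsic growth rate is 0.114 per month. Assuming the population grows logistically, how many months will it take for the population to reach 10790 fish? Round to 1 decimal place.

36.2 months

A = (K − N₀)/N₀ = (12200 − 1340)/1340 = 8.1045.
Solve 12200/(1 + 8.1045·e^(−0.114t)) = 10790: 1 + 8.1045·e^(−0.114t) = 1.1307, so e^(−0.114t) = 0.016124.
−0.114·t = ln(0.016124) = -4.1274, so t = 4.1274/0.114 = 36.206.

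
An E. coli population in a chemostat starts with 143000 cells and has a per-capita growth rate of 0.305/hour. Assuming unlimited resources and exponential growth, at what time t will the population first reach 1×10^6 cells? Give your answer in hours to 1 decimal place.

6.4 hours

Set N₀·e^(rt) = 1×10^6: e^(0.305·t) = 1×10^6/143000 = 6.993.
0.305·t = ln(6.993) = 1.9449, so t = 1.9449/0.305 = 6.3768.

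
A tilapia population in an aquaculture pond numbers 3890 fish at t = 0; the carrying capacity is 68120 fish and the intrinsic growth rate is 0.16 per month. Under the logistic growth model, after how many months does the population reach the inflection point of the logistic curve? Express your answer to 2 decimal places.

17.53 months

Logistic growth is fastest at N = K/2 = 34060.
A = (K − N₀)/N₀ = 16.512. Set K/(1 + A·e^(−rt)) = K/2 → A·e^(−rt) = 1.
e^(−0.16t) = 1/16.512 = 0.0605636, so t = ln(16.512)/0.16 = 2.8041/0.16 = 17.525.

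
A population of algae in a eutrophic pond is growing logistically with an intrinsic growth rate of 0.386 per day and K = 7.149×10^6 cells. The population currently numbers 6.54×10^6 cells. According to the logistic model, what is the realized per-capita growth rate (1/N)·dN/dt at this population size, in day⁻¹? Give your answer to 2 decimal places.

(1/N)·dN/dt = r(1 − N/K) = 0.386 × (1 − 6.54×10^6/7.149×10^6).
= 0.386 × 0.085187 = 0.032882.

0.03 per day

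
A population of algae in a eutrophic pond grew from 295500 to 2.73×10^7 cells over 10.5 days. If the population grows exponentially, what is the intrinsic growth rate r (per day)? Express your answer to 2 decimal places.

0.43 per day

From N(t) = N₀·e^(rt): e^(r·10.5) = 2.73×10^7/295500 = 92.386.
r·10.5 = ln(92.386) = 4.526, so r = 4.526/10.5 = 0.43105.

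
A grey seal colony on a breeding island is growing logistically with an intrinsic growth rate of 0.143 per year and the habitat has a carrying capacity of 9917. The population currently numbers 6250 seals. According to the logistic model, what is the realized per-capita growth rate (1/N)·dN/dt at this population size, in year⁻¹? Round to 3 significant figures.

0.0529 per year

(1/N)·dN/dt = r(1 − N/K) = 0.143 × (1 − 6250/9917).
= 0.143 × 0.36977 = 0.052877.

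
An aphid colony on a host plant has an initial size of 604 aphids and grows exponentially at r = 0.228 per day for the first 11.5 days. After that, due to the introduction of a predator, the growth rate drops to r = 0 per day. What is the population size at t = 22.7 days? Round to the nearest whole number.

Phase 1: N(11.5) = 604·e^(0.228×11.5) = 604·e^2.622 = 8312.99.
Phase 2 runs for 22.7 − 11.5 = 11.2 days at r = 0.
N(22.7) = 8312.99·e^(0×11.2) = 8312.99·e^-0 = 8312.99.

8313 aphids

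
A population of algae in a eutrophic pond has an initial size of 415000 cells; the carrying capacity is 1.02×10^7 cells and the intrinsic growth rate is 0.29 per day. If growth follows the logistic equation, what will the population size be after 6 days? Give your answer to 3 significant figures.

A = (K − N₀)/N₀ = (1.02×10^7 − 415000)/415000 = 23.578.
N(t) = K/(1 + A·e^(−rt)) = 1.02×10^7/(1 + 23.578×e^(−0.29×6)).
e^(−1.74) = 0.17552; denominator = 1 + 23.578×0.17552 = 5.1385.
N = 1.02×10^7/5.1385 = 1.985025×10^6.

1990000 cells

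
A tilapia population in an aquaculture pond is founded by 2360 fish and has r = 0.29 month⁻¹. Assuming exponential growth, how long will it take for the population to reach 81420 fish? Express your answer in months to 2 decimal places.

Set N₀·e^(rt) = 81420: e^(0.29·t) = 81420/2360 = 34.5.
0.29·t = ln(34.5) = 3.541, so t = 3.541/0.29 = 12.21.

12.21 months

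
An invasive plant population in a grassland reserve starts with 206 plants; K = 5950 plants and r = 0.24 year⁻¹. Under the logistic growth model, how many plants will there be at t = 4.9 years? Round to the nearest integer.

620 plants

A = (K − N₀)/N₀ = (5950 − 206)/206 = 27.883.
N(t) = K/(1 + A·e^(−rt)) = 5950/(1 + 27.883×e^(−0.24×4.9)).
e^(−1.176) = 0.30851; denominator = 1 + 27.883×0.30851 = 9.6023.
N = 5950/9.6023 = 619.64.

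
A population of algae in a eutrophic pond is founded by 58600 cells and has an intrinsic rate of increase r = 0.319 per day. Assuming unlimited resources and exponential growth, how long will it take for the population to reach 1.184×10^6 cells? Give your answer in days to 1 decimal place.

Set N₀·e^(rt) = 1.184×10^6: e^(0.319·t) = 1.184×10^6/58600 = 20.205.
0.319·t = ln(20.205) = 3.0059, so t = 3.0059/0.319 = 9.4229.

9.4 days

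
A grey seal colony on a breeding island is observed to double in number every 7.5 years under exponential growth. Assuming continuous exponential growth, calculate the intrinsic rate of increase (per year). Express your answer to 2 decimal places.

0.09 per year

r = ln(2)/t_d = 0.6931/7.5 = 0.09242.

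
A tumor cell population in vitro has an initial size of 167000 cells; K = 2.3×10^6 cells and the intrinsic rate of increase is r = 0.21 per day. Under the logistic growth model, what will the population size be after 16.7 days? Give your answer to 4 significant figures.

A = (K − N₀)/N₀ = (2.3×10^6 − 167000)/167000 = 12.772.
N(t) = K/(1 + A·e^(−rt)) = 2.3×10^6/(1 + 12.772×e^(−0.21×16.7)).
e^(−3.507) = 0.029987; denominator = 1 + 12.772×0.029987 = 1.383.
N = 2.3×10^6/1.383 = 1.663046×10^6.

1663000 cells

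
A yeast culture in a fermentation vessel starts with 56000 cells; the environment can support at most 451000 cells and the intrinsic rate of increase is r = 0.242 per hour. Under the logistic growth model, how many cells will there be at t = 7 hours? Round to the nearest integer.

196401 cells

A = (K − N₀)/N₀ = (451000 − 56000)/56000 = 7.0536.
N(t) = K/(1 + A·e^(−rt)) = 451000/(1 + 7.0536×e^(−0.242×7)).
e^(−1.694) = 0.18378; denominator = 1 + 7.0536×0.18378 = 2.2963.
N = 451000/2.2963 = 196401.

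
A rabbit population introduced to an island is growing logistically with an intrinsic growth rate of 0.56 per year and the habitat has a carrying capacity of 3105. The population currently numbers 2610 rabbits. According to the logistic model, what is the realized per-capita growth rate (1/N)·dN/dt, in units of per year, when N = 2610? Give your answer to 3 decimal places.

(1/N)·dN/dt = r(1 − N/K) = 0.56 × (1 − 2610/3105).
= 0.56 × 0.15942 = 0.089275.

0.089 per year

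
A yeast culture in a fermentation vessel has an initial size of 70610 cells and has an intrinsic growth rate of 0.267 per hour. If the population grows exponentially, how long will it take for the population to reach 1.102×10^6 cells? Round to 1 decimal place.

Set N₀·e^(rt) = 1.102×10^6: e^(0.267·t) = 1.102×10^6/70610 = 15.607.
0.267·t = ln(15.607) = 2.7477, so t = 2.7477/0.267 = 10.291.

10.3 hours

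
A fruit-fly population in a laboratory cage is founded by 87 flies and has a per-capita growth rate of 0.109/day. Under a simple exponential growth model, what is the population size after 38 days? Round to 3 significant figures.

5470 flies

N(t) = N₀·e^(rt) = 87 × e^(0.109×38) = 87 × e^4.142.
e^4.142 ≈ 62.929, so N ≈ 87 × 62.929 = 5474.78.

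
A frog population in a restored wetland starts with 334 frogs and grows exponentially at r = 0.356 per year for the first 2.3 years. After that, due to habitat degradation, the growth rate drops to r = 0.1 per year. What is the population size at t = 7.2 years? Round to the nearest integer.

1236 frogs

Phase 1: N(2.3) = 334·e^(0.356×2.3) = 334·e^0.8188 = 757.437.
Phase 2 runs for 7.2 − 2.3 = 4.9 years at r = 0.1.
N(7.2) = 757.437·e^(0.1×4.9) = 757.437·e^0.49 = 1236.38.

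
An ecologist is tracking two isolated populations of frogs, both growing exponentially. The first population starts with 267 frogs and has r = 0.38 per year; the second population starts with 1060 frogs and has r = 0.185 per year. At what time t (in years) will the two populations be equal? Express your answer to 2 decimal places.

Set 267·e^(0.38t) = 1060·e^(0.185t).
e^((0.38 − 0.185)t) = 1060/267 → e^(0.195·t) = 3.97.
0.195·t = ln(3.97) = 1.3788, so t = 1.3788/0.195 = 7.0706.

7.07 years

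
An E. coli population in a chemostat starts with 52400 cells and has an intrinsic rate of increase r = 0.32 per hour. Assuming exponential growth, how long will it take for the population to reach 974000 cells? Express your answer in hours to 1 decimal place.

Set N₀·e^(rt) = 974000: e^(0.32·t) = 974000/52400 = 18.588.
0.32·t = ln(18.588) = 2.9225, so t = 2.9225/0.32 = 9.1328.

9.1 hours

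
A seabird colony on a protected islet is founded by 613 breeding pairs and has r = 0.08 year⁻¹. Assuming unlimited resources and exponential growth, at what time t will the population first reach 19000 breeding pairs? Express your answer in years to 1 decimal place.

Set N₀·e^(rt) = 19000: e^(0.08·t) = 19000/613 = 30.995.
0.08·t = ln(30.995) = 3.4338, so t = 3.4338/0.08 = 42.923.

42.9 years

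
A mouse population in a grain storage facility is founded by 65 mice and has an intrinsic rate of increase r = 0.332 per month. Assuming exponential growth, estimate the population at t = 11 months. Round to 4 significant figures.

2506 mice

N(t) = N₀·e^(rt) = 65 × e^(0.332×11) = 65 × e^3.652.
e^3.652 ≈ 38.552, so N ≈ 65 × 38.552 = 2505.86.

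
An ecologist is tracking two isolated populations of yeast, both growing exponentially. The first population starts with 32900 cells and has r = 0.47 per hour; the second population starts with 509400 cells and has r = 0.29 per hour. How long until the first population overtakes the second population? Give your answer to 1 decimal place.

Set 32900·e^(0.47t) = 509400·e^(0.29t).
e^((0.47 − 0.29)t) = 509400/32900 → e^(0.18·t) = 15.483.
0.18·t = ln(15.483) = 2.7398, so t = 2.7398/0.18 = 15.221.

15.2 hours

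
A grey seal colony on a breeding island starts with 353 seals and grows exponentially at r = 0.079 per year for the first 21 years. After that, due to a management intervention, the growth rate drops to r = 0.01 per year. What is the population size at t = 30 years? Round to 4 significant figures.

2029 seals

Phase 1: N(21) = 353·e^(0.079×21) = 353·e^1.659 = 1854.68.
Phase 2 runs for 30 − 21 = 9 years at r = 0.01.
N(30) = 1854.68·e^(0.01×9) = 1854.68·e^0.09 = 2029.34.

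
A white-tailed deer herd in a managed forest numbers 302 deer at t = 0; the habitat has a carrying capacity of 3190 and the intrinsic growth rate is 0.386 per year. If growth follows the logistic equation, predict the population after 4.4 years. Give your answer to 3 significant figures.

A = (K − N₀)/N₀ = (3190 − 302)/302 = 9.5629.
N(t) = K/(1 + A·e^(−rt)) = 3190/(1 + 9.5629×e^(−0.386×4.4)).
e^(−1.698) = 0.18298; denominator = 1 + 9.5629×0.18298 = 2.7498.
N = 3190/2.7498 = 1160.09.

1160 deer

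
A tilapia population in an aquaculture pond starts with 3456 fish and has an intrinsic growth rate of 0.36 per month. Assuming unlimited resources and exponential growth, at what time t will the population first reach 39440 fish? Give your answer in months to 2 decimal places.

Set N₀·e^(rt) = 39440: e^(0.36·t) = 39440/3456 = 11.412.
0.36·t = ln(11.412) = 2.4347, so t = 2.4347/0.36 = 6.763.

6.76 months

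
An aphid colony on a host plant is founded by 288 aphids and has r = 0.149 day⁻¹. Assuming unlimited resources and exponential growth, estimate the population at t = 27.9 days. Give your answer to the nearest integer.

N(t) = N₀·e^(rt) = 288 × e^(0.149×27.9) = 288 × e^4.157.
e^4.157 ≈ 63.886, so N ≈ 288 × 63.886 = 18399.2.

18399 aphids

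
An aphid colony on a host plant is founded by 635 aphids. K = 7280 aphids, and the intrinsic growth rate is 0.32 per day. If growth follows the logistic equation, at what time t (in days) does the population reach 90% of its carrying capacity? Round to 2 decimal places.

14.20 days

A = (K − N₀)/N₀ = (7280 − 635)/635 = 10.465.
Solve 7280/(1 + 10.465·e^(−0.32t)) = 6552: 1 + 10.465·e^(−0.32t) = 1.1111, so e^(−0.32t) = 0.0106178.
−0.32·t = ln(0.0106178) = -4.5452, so t = 4.5452/0.32 = 14.204.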